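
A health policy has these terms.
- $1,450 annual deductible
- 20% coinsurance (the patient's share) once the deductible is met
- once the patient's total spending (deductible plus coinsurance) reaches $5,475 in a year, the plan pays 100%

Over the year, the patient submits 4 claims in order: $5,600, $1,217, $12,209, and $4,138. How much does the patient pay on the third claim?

Bill 1, $5,600: deductible takes $1,450, $4,150 remains; patient's 20% is $830. Patient owes $2,280 (running OOP $2,280).
Bill 2, $1,217: deductible already satisfied, so patient's share is 20% × $1,217 = $243.40. Patient pays $243.40; OOP now $2,523.40.
Bill 3, $12,209: deductible met; 20% of $12,209 = $2,441.80. Cost to patient: $2,441.80. OOP to date $4,965.20.

$2,441.80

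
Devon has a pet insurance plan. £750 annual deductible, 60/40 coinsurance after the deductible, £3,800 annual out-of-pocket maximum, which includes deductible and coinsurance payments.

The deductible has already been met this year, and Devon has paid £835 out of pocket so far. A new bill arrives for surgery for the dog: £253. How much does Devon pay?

The deductible is already satisfied, so the full bill goes to coinsurance.
40% of £253 = £101.20 falls to the owner.
Year-to-date out-of-pocket becomes £835 + £101.20 = £936.20, still under the £3,800 maximum, so no cap applies.

£101.20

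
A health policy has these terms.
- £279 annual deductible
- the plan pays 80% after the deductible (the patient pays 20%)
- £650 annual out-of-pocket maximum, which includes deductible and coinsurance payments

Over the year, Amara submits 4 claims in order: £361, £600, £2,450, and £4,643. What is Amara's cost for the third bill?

£234.60

#1 (£361): £279 finishes the deductible; £82 goes to coinsurance; coinsurance £82 × 20% = £16.40. Patient pays £295.40; OOP now £295.40.
#2 (£600): deductible met; 20% of £600 = £120. Patient pays £120; OOP now £415.40.
#3 (£2,450): deductible met; 20% of £2,450 = £490. Adding that to £415.40 gives £905.40, past the £650 cap; patient pays only £650 − £415.40 = £234.60.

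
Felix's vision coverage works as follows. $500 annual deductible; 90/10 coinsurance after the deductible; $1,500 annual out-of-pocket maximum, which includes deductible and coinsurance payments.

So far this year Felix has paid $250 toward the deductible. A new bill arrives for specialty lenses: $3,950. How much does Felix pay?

$250 of the $500 deductible is already met, leaving $250.
After the $250 deductible portion, $3,950 − $250 = $3,700 is subject to coinsurance.
Coinsurance: $3,700 × 10% = $370.
So the member owes $250 + $370 = $620 before any cap.
Total out-of-pocket so far would be $250 + $620 = $870, below the $1,500 cap — no reduction.

$620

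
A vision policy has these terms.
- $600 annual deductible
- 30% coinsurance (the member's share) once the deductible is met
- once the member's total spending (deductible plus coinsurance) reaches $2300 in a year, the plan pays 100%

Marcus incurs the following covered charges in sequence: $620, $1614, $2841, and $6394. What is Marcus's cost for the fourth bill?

$357.50

Claim 1 ($620): $600 finishes the deductible; $20 goes to coinsurance; 30% of $20 = $6. Cost to member: $606. OOP to date $606.
Claim 2 ($1614): deductible met; 30% of $1614 = $484.20. Member pays $484.20; OOP now $1090.20.
Claim 3 ($2841): 30% coinsurance on $2841 = $852.30. Member pays $852.30; OOP now $1942.50.
Claim 4 ($6394): deductible met; 30% of $6394 = $1918.20. That would push OOP to $3860.70, over the $2300 cap, so member pays $2300 − $1942.50 = $357.50.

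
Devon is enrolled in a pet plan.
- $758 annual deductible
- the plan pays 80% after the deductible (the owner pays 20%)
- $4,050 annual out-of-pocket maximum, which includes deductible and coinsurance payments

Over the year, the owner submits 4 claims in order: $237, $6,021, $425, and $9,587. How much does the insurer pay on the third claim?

$340

Claim 1 — $237: fully absorbed by the deductible. Owner owes $237 (running OOP $237). Insurer: $237 − $237 = $0.
Claim 2 — $6,021: $521 to deductible, leaving $5,500; owner's 20% is $1,100. Owner pays $1,621; OOP now $1,858. Plan pays $6,021 − $1,621 = $4,400.
Claim 3 — $425: 20% coinsurance on $425 = $85. Cost to owner: $85. OOP to date $1,943. Insurer: $425 − $85 = $340.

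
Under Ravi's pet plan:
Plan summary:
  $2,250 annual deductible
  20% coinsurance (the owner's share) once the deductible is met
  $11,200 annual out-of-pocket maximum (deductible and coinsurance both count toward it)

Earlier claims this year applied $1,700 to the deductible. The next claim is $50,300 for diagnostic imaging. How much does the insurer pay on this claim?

$1,700 of the $2,250 deductible is already met, leaving $550.
That leaves $50,300 − $550 = $49,750 for coinsurance.
Owner's 20% share of $49,750 is $9,950.
That puts the owner's cost at $550 + $9,950 = $10,500 before any cap.
That would bring total out-of-pocket to $12,200, past the $11,200 cap. The owner is capped at $11,200 − $1,700 = $9,500 on this claim.
Insurer pays the balance: $50,300 − $9,500 = $40,800.

$40,800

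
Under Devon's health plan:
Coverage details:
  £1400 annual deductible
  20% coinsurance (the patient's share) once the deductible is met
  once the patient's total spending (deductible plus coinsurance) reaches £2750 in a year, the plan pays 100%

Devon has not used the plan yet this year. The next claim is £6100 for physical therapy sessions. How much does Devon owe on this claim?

Nothing has been paid toward the £1400 deductible, so the first £1400 of this charge is applied there.
After the £1400 deductible portion, £6100 − £1400 = £4700 is subject to coinsurance.
20% of £4700 = £940 falls to the patient.
So the patient owes £1400 + £940 = £2340 before any cap.
Total out-of-pocket so far would be £0 + £2340 = £2340, below the £2750 cap — no reduction.

£2340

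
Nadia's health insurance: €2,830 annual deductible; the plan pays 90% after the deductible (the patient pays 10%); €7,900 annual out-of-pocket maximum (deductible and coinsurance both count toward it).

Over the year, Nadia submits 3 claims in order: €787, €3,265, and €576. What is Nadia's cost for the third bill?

Claim 1 — €787: all of it applies to the deductible. Cost to patient: €787. OOP to date €787.
Claim 2 — €3,265: €2,043 to deductible, leaving €1,222; 10% of €1,222 = €122.20. Patient owes €2,165.20 (running OOP €2,952.20).
Claim 3 — €576: 10% coinsurance on €576 = €57.60. Patient pays €57.60; OOP now €3,009.80.

€57.60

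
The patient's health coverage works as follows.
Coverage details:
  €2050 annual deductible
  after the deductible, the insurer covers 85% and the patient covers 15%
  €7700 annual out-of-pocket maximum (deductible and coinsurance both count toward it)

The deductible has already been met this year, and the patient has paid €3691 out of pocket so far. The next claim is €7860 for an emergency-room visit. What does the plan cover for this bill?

€6681

The deductible is already satisfied, so the full bill goes to coinsurance.
Coinsurance: €7860 × 15% = €1179.
Total out-of-pocket so far would be €3691 + €1179 = €4870, below the €7700 cap — no reduction.
Insurer pays the balance: €7860 − €1179 = €6681.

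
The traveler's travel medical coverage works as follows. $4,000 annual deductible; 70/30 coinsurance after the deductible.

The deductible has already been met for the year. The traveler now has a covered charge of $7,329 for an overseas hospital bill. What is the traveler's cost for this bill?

$2,198.70

With the deductible met, the entire $7,329 is subject to coinsurance.
Traveler's 30% share of $7,329 is $2,198.70.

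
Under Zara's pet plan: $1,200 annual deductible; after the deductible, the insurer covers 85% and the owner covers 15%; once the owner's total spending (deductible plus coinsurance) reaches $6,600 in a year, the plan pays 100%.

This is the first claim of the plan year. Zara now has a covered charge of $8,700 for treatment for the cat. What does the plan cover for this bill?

$6,375

The full $1,200 deductible is still open; $1,200 of this bill applies to it.
After the $1,200 deductible portion, $8,700 − $1,200 = $7,500 is subject to coinsurance.
Coinsurance: $7,500 × 15% = $1,125.
Owner responsibility before any cap: $1,200 + $1,125 = $2,325.
Total out-of-pocket so far would be $0 + $2,325 = $2,325, below the $6,600 cap — no reduction.
Insurer pays the balance: $8,700 − $2,325 = $6,375.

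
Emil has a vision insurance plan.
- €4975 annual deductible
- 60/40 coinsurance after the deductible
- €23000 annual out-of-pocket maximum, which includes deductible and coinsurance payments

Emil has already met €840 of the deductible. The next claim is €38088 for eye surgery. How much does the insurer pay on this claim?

€20371.80

Remaining deductible: €4975 − €840 = €4135.
After the €4135 deductible portion, €38088 − €4135 = €33953 is subject to coinsurance.
40% of €33953 = €13581.20 falls to the member.
So the member owes €4135 + €13581.20 = €17716.20 before any cap.
Cumulative spending €840 + €17716.20 = €18556.20 stays under the €23000 maximum.
Insurer pays the balance: €38088 − €17716.20 = €20371.80.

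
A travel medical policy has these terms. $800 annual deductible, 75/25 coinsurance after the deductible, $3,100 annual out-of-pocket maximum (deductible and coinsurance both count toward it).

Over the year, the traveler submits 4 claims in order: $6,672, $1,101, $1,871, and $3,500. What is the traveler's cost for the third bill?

$467.75

Claim 1 — $6,672: $800 to deductible, leaving $5,872; 25% of $5,872 = $1,468. Cost to traveler: $2,268. OOP to date $2,268.
Claim 2 — $1,101: deductible already satisfied, so traveler's share is 25% × $1,101 = $275.25. Traveler pays $275.25; OOP now $2,543.25.
Claim 3 — $1,871: 25% coinsurance on $1,871 = $467.75. Traveler owes $467.75 (running OOP $3,011).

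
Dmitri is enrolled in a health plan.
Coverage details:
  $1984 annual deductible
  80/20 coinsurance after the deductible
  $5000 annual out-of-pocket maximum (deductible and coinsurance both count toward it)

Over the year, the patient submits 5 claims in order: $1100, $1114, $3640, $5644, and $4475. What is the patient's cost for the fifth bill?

Claim 1 ($1100): entire amount goes to the deductible. Patient owes $1100 (running OOP $1100).
Claim 2 ($1114): $884 to deductible, leaving $230; coinsurance $230 × 20% = $46. Patient owes $930 (running OOP $2030).
Claim 3 ($3640): deductible already satisfied, so patient's share is 20% × $3640 = $728. Patient owes $728 (running OOP $2758).
Claim 4 ($5644): deductible already satisfied, so patient's share is 20% × $5644 = $1128.80. Patient owes $1128.80 (running OOP $3886.80).
Claim 5 ($4475): deductible already satisfied, so patient's share is 20% × $4475 = $895. Patient pays $895; OOP now $4781.80.

$895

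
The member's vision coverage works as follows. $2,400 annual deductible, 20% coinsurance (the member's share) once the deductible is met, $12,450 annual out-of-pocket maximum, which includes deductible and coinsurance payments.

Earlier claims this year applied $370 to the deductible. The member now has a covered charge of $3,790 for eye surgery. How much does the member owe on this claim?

$370 of the $2,400 deductible is already met, leaving $2,030.
After the $2,030 deductible portion, $3,790 − $2,030 = $1,760 is subject to coinsurance.
20% of $1,760 = $352 falls to the member.
Member responsibility before any cap: $2,030 + $352 = $2,382.
Year-to-date out-of-pocket becomes $370 + $2,382 = $2,752, still under the $12,450 maximum, so no cap applies.

$2,382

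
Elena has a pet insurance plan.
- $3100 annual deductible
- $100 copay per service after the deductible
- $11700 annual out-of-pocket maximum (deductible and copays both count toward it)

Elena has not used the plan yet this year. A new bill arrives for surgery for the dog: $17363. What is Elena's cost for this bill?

$3200

The full $3100 deductible is still open; $3100 of this bill applies to it.
After the $3100 deductible portion, $17363 − $3100 = $14263 is subject to the copay.
Copay on this service: $100.
Owner responsibility before any cap: $3100 + $100 = $3200.
Total out-of-pocket so far would be $0 + $3200 = $3200, below the $11700 cap — no reduction.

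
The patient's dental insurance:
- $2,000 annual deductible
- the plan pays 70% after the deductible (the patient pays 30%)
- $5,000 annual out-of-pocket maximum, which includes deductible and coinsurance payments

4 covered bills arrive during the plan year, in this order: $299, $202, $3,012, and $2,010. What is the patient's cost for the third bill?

$1,952.90

Bill 1, $299: all of it applies to the deductible. Patient owes $299 (running OOP $299).
Bill 2, $202: fully absorbed by the deductible. Cost to patient: $202. OOP to date $501.
Bill 3, $3,012: $1,499 to deductible, leaving $1,513; coinsurance $1,513 × 30% = $453.90. Patient owes $1,952.90 (running OOP $2,453.90).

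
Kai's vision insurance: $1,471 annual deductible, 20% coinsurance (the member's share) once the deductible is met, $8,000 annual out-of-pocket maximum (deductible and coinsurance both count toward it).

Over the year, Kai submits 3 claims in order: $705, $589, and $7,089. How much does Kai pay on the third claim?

Claim 1 ($705): all of it applies to the deductible. Member owes $705 (running OOP $705).
Claim 2 ($589): all of it applies to the deductible. Member owes $589 (running OOP $1,294).
Claim 3 ($7,089): $177 to deductible, leaving $6,912; 20% of $6,912 = $1,382.40. Member pays $1,559.40; OOP now $2,853.40.

$1,559.40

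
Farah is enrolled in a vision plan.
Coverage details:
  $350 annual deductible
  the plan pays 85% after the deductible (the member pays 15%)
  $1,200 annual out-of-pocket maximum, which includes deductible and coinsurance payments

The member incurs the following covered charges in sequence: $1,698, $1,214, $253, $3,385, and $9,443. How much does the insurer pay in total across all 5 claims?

$14,793

Claim 1 ($1,698): $350 to deductible, leaving $1,348; member's 15% is $202.20. Member pays $552.20; OOP now $552.20. Insurer: $1,698 − $552.20 = $1,145.80.
Claim 2 ($1,214): deductible met; 15% of $1,214 = $182.10. Cost to member: $182.10. OOP to date $734.30. Insurer: $1,214 − $182.10 = $1,031.90.
Claim 3 ($253): deductible already satisfied, so member's share is 15% × $253 = $37.95. Cost to member: $37.95. OOP to date $772.25. Plan pays $253 − $37.95 = $215.05.
Claim 4 ($3,385): 15% coinsurance on $3,385 = $507.75. That would push OOP to $1,280, over the $1,200 cap, so member pays $1,200 − $772.25 = $427.75. Insurer: $3,385 − $427.75 = $2,957.25.
Claim 5 ($9,443): deductible already satisfied, so member's share is 15% × $9,443 = $1,416.45. That would push OOP to $2,616.45, over the $1,200 cap, so member pays $1,200 − $1,200 = $0. Insurer: $9,443 − $0 = $9,443.
Insurer total = bills − member's total = $15,993 − $1,200 = $14,793.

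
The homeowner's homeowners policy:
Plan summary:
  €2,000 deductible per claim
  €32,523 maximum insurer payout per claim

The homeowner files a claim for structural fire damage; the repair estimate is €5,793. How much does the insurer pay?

€3,793

Less the €2,000 deductible: €5,793 − €2,000 = €3,793.
€3,793 is within the €32,523 limit, so the insurer pays €3,793.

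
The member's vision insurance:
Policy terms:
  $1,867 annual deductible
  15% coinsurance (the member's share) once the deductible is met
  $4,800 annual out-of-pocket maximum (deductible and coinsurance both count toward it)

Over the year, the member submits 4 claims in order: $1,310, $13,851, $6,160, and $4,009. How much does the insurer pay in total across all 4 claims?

Bill 1, $1,310: all of it applies to the deductible. Member pays $1,310; OOP now $1,310. Insurer: $1,310 − $1,310 = $0.
Bill 2, $13,851: deductible takes $557, $13,294 remains; member's 15% is $1,994.10. Member owes $2,551.10 (running OOP $3,861.10). Plan pays $13,851 − $2,551.10 = $11,299.90.
Bill 3, $6,160: deductible met; 15% of $6,160 = $924. Member pays $924; OOP now $4,785.10. Insurer: $6,160 − $924 = $5,236.
Bill 4, $4,009: deductible met; 15% of $4,009 = $601.35. Adding that to $4,785.10 gives $5,386.45, past the $4,800 cap; member pays only $4,800 − $4,785.10 = $14.90. Insurer: $4,009 − $14.90 = $3,994.10.
Insurer total: $0 + $11,299.90 + $5,236 + $3,994.10 = $20,530.

$20,530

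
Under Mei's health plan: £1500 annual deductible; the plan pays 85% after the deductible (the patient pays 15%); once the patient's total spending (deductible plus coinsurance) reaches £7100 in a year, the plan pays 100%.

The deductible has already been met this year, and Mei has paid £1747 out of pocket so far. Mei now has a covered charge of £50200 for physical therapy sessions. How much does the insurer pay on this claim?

With the deductible met, the entire £50200 is subject to coinsurance.
Patient's 15% share of £50200 is £7530.
That would bring total out-of-pocket to £9277, past the £7100 cap. The patient is capped at £7100 − £1747 = £5353 on this claim.
The insurer covers the remainder: £50200 − £5353 = £44847.

£44847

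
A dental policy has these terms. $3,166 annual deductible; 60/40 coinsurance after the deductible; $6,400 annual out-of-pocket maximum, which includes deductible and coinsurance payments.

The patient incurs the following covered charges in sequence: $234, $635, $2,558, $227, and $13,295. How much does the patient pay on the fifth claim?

Claim 1 — $234: entire amount goes to the deductible. Patient pays $234; OOP now $234.
Claim 2 — $635: all of it applies to the deductible. Cost to patient: $635. OOP to date $869.
Claim 3 — $2,558: $2,297 to deductible, leaving $261; 40% of $261 = $104.40. Patient owes $2,401.40 (running OOP $3,270.40).
Claim 4 — $227: deductible met; 40% of $227 = $90.80. Patient owes $90.80 (running OOP $3,361.20).
Claim 5 — $13,295: 40% coinsurance on $13,295 = $5,318. That would push OOP to $8,679.20, over the $6,400 cap, so patient pays $6,400 − $3,361.20 = $3,038.80.

$3,038.80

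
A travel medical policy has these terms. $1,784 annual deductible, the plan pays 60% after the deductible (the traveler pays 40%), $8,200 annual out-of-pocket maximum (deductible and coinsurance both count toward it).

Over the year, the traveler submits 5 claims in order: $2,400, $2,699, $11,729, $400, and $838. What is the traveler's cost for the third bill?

$4,691.60

#1 ($2,400): $1,784 finishes the deductible; $616 goes to coinsurance; traveler's 40% is $246.40. Traveler owes $2,030.40 (running OOP $2,030.40).
#2 ($2,699): deductible already satisfied, so traveler's share is 40% × $2,699 = $1,079.60. Cost to traveler: $1,079.60. OOP to date $3,110.
#3 ($11,729): deductible already satisfied, so traveler's share is 40% × $11,729 = $4,691.60. Traveler pays $4,691.60; OOP now $7,801.60.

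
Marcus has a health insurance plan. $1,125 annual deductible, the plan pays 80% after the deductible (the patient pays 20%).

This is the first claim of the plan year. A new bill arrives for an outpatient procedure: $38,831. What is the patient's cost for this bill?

Nothing has been paid toward the $1,125 deductible, so the first $1,125 of this charge is applied there.
That leaves $38,831 − $1,125 = $37,706 for coinsurance.
Coinsurance: $37,706 × 20% = $7,541.20.
That puts the patient's cost at $1,125 + $7,541.20 = $8,666.20.

$8,666.20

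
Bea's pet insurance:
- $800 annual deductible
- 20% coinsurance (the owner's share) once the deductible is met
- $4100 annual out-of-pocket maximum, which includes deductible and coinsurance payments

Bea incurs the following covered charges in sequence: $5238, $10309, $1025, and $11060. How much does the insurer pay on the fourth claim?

#1 ($5238): $800 to deductible, leaving $4438; owner's 20% is $887.60. Cost to owner: $1687.60. OOP to date $1687.60. Plan pays $5238 − $1687.60 = $3550.40.
#2 ($10309): 20% coinsurance on $10309 = $2061.80. Cost to owner: $2061.80. OOP to date $3749.40. Insurer: $10309 − $2061.80 = $8247.20.
#3 ($1025): deductible already satisfied, so owner's share is 20% × $1025 = $205. Owner pays $205; OOP now $3954.40. Insurer: $1025 − $205 = $820.
#4 ($11060): 20% coinsurance on $11060 = $2212. Adding that to $3954.40 gives $6166.40, past the $4100 cap; owner pays only $4100 − $3954.40 = $145.60. Insurer: $11060 − $145.60 = $10914.40.

$10914.40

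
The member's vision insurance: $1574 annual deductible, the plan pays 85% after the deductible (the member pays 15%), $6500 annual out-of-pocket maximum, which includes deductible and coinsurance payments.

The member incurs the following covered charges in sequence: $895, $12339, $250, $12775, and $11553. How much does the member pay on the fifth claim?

Claim 1 ($895): all of it applies to the deductible. Cost to member: $895. OOP to date $895.
Claim 2 ($12339): deductible takes $679, $11660 remains; member's 15% is $1749. Cost to member: $2428. OOP to date $3323.
Claim 3 ($250): 15% coinsurance on $250 = $37.50. Cost to member: $37.50. OOP to date $3360.50.
Claim 4 ($12775): deductible already satisfied, so member's share is 15% × $12775 = $1916.25. Member owes $1916.25 (running OOP $5276.75).
Claim 5 ($11553): deductible met; 15% of $11553 = $1732.95. Adding that to $5276.75 gives $7009.70, past the $6500 cap; member pays only $6500 − $5276.75 = $1223.25.

$1223.25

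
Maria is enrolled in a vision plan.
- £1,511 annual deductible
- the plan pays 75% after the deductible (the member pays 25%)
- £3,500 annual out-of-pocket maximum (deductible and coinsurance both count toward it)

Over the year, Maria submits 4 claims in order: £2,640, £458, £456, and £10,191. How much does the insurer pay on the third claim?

£342

#1 (£2,640): £1,511 to deductible, leaving £1,129; 25% of £1,129 = £282.25. Cost to member: £1,793.25. OOP to date £1,793.25. Insurer: £2,640 − £1,793.25 = £846.75.
#2 (£458): 25% coinsurance on £458 = £114.50. Member owes £114.50 (running OOP £1,907.75). Insurer: £458 − £114.50 = £343.50.
#3 (£456): deductible already satisfied, so member's share is 25% × £456 = £114. Member owes £114 (running OOP £2,021.75). Insurer: £456 − £114 = £342.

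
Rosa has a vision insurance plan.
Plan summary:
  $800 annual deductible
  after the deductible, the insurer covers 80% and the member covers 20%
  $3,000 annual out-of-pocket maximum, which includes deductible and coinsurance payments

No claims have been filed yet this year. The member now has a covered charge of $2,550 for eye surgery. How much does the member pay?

The full $800 deductible is still open; $800 of this bill applies to it.
The remaining $1,750 (= $2,550 − $800) moves to coinsurance.
Coinsurance: $1,750 × 20% = $350.
That puts the member's cost at $800 + $350 = $1,150 before any cap.
Total out-of-pocket so far would be $0 + $1,150 = $1,150, below the $3,000 cap — no reduction.

$1,150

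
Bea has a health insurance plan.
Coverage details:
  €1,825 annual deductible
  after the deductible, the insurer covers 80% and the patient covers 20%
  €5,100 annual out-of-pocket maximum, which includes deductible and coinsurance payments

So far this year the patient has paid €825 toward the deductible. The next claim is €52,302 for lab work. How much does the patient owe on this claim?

€4,275

Remaining deductible: €1,825 − €825 = €1,000.
After the €1,000 deductible portion, €52,302 − €1,000 = €51,302 is subject to coinsurance.
Coinsurance: €51,302 × 20% = €10,260.40.
So the patient owes €1,000 + €10,260.40 = €11,260.40 before any cap.
Adding €11,260.40 to the €825 already spent would give €12,085.40, which exceeds the €5,100 cap; the patient pays just €5,100 − €825 = €4,275.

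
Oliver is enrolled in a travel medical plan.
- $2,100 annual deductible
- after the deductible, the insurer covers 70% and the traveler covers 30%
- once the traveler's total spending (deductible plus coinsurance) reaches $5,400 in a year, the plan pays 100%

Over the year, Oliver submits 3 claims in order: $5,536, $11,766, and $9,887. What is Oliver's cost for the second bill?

Bill 1, $5,536: deductible takes $2,100, $3,436 remains; coinsurance $3,436 × 30% = $1,030.80. Traveler pays $3,130.80; OOP now $3,130.80.
Bill 2, $11,766: deductible met; 30% of $11,766 = $3,529.80. OOP would hit $6,660.60 > $5,400, so the cap limits the traveler to $5,400 − $3,130.80 = $2,269.20.

$2,269.20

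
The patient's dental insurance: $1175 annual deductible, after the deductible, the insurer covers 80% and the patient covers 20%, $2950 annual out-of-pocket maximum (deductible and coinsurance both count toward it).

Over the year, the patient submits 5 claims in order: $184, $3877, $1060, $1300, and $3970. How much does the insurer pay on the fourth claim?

Claim 1 ($184): fully absorbed by the deductible. Cost to patient: $184. OOP to date $184. Insurer: $184 − $184 = $0.
Claim 2 ($3877): deductible takes $991, $2886 remains; 20% of $2886 = $577.20. Cost to patient: $1568.20. OOP to date $1752.20. Plan pays $3877 − $1568.20 = $2308.80.
Claim 3 ($1060): deductible met; 20% of $1060 = $212. Patient owes $212 (running OOP $1964.20). Plan pays $1060 − $212 = $848.
Claim 4 ($1300): 20% coinsurance on $1300 = $260. Patient owes $260 (running OOP $2224.20). Insurer: $1300 − $260 = $1040.

$1040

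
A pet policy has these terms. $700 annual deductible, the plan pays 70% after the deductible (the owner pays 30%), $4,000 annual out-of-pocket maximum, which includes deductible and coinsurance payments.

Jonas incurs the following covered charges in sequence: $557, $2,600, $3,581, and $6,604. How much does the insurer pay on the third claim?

$2,506.70

Claim 1 ($557): fully absorbed by the deductible. Cost to owner: $557. OOP to date $557. Insurer: $557 − $557 = $0.
Claim 2 ($2,600): $143 to deductible, leaving $2,457; 30% of $2,457 = $737.10. Cost to owner: $880.10. OOP to date $1,437.10. Plan pays $2,600 − $880.10 = $1,719.90.
Claim 3 ($3,581): deductible already satisfied, so owner's share is 30% × $3,581 = $1,074.30. Cost to owner: $1,074.30. OOP to date $2,511.40. Plan pays $3,581 − $1,074.30 = $2,506.70.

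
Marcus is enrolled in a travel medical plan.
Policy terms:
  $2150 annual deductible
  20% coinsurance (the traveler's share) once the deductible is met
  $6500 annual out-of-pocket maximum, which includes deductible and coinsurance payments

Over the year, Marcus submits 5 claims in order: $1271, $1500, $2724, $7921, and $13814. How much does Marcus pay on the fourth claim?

$1584.20

#1 ($1271): entire amount goes to the deductible. Cost to traveler: $1271. OOP to date $1271.
#2 ($1500): deductible takes $879, $621 remains; 20% of $621 = $124.20. Cost to traveler: $1003.20. OOP to date $2274.20.
#3 ($2724): deductible met; 20% of $2724 = $544.80. Cost to traveler: $544.80. OOP to date $2819.
#4 ($7921): 20% coinsurance on $7921 = $1584.20. Traveler owes $1584.20 (running OOP $4403.20).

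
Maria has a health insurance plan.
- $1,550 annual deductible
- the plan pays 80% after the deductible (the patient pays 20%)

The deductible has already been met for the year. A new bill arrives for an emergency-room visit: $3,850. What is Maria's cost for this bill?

The deductible is already satisfied, so the full bill goes to coinsurance.
Coinsurance: $3,850 × 20% = $770.

$770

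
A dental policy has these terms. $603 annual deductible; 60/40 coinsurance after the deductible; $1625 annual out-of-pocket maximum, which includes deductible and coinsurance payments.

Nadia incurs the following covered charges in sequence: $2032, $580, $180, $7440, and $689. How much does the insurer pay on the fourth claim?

Claim 1 ($2032): $603 finishes the deductible; $1429 goes to coinsurance; 40% of $1429 = $571.60. Patient pays $1174.60; OOP now $1174.60. Plan pays $2032 − $1174.60 = $857.40.
Claim 2 ($580): deductible already satisfied, so patient's share is 40% × $580 = $232. Cost to patient: $232. OOP to date $1406.60. Plan pays $580 − $232 = $348.
Claim 3 ($180): 40% coinsurance on $180 = $72. Cost to patient: $72. OOP to date $1478.60. Plan pays $180 − $72 = $108.
Claim 4 ($7440): 40% coinsurance on $7440 = $2976. That would push OOP to $4454.60, over the $1625 cap, so patient pays $1625 − $1478.60 = $146.40. Insurer: $7440 − $146.40 = $7293.60.

$7293.60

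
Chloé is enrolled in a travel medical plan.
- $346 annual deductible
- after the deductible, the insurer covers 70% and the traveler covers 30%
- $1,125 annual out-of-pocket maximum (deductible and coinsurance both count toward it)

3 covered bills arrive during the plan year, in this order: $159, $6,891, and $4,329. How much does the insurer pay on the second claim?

$5,925

#1 ($159): all of it applies to the deductible. Traveler owes $159 (running OOP $159). Plan pays $159 − $159 = $0.
#2 ($6,891): deductible takes $187, $6,704 remains; 30% of $6,704 = $2,011.20. Claim cost before the cap: $187 + $2,011.20 = $2,198.20. Adding that to $159 gives $2,357.20, past the $1,125 cap; traveler pays only $1,125 − $159 = $966. Plan pays $6,891 − $966 = $5,925.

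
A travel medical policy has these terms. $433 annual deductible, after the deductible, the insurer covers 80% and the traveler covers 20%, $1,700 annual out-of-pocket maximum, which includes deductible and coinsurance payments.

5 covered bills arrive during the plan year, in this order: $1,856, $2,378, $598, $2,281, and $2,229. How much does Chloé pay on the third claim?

Claim 1 ($1,856): deductible takes $433, $1,423 remains; 20% of $1,423 = $284.60. Traveler pays $717.60; OOP now $717.60.
Claim 2 ($2,378): 20% coinsurance on $2,378 = $475.60. Traveler owes $475.60 (running OOP $1,193.20).
Claim 3 ($598): deductible already satisfied, so traveler's share is 20% × $598 = $119.60. Cost to traveler: $119.60. OOP to date $1,312.80.

$119.60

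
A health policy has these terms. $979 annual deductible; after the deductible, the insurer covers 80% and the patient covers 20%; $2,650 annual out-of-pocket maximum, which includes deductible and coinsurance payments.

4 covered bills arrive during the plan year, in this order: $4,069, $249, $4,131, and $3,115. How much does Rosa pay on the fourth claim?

#1 ($4,069): $979 finishes the deductible; $3,090 goes to coinsurance; 20% of $3,090 = $618. Patient pays $1,597; OOP now $1,597.
#2 ($249): deductible met; 20% of $249 = $49.80. Cost to patient: $49.80. OOP to date $1,646.80.
#3 ($4,131): deductible already satisfied, so patient's share is 20% × $4,131 = $826.20. Patient owes $826.20 (running OOP $2,473).
#4 ($3,115): deductible already satisfied, so patient's share is 20% × $3,115 = $623. OOP would hit $3,096 > $2,650, so the cap limits the patient to $2,650 − $2,473 = $177.

$177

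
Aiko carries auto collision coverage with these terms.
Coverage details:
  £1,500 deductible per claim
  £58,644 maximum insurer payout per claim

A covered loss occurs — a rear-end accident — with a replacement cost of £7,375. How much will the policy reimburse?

£5,875

Subtract the deductible: £7,375 − £1,500 = £5,875.
£5,875 ≤ £58,644, so the limit doesn't bind; insurer pays £5,875.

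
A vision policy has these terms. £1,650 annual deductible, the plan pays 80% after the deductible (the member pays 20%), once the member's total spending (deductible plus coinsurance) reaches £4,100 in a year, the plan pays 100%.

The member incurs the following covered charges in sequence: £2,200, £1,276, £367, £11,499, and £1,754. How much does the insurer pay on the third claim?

Claim 1 (£2,200): £1,650 finishes the deductible; £550 goes to coinsurance; coinsurance £550 × 20% = £110. Cost to member: £1,760. OOP to date £1,760. Insurer: £2,200 − £1,760 = £440.
Claim 2 (£1,276): deductible already satisfied, so member's share is 20% × £1,276 = £255.20. Cost to member: £255.20. OOP to date £2,015.20. Insurer: £1,276 − £255.20 = £1,020.80.
Claim 3 (£367): deductible met; 20% of £367 = £73.40. Member pays £73.40; OOP now £2,088.60. Plan pays £367 − £73.40 = £293.60.

£293.60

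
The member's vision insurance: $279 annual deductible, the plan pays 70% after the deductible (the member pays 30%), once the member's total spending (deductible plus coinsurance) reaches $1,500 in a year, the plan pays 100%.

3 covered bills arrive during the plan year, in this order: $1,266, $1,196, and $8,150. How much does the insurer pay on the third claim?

Claim 1 ($1,266): deductible takes $279, $987 remains; 30% of $987 = $296.10. Member pays $575.10; OOP now $575.10. Plan pays $1,266 − $575.10 = $690.90.
Claim 2 ($1,196): deductible met; 30% of $1,196 = $358.80. Cost to member: $358.80. OOP to date $933.90. Insurer: $1,196 − $358.80 = $837.20.
Claim 3 ($8,150): deductible met; 30% of $8,150 = $2,445. OOP would hit $3,378.90 > $1,500, so the cap limits the member to $1,500 − $933.90 = $566.10. Plan pays $8,150 − $566.10 = $7,583.90.

$7,583.90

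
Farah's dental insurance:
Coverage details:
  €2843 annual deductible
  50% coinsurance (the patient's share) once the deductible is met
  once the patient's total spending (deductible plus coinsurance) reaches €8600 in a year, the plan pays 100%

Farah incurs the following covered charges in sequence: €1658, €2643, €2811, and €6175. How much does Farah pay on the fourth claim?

€3087.50

Claim 1 (€1658): fully absorbed by the deductible. Patient pays €1658; OOP now €1658.
Claim 2 (€2643): €1185 to deductible, leaving €1458; patient's 50% is €729. Patient owes €1914 (running OOP €3572).
Claim 3 (€2811): deductible already satisfied, so patient's share is 50% × €2811 = €1405.50. Patient pays €1405.50; OOP now €4977.50.
Claim 4 (€6175): deductible already satisfied, so patient's share is 50% × €6175 = €3087.50. Cost to patient: €3087.50. OOP to date €8065.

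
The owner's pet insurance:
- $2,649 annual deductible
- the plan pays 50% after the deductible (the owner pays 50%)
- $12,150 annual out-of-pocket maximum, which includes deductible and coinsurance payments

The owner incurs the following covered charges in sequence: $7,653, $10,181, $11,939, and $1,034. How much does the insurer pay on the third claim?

Claim 1 ($7,653): $2,649 to deductible, leaving $5,004; coinsurance $5,004 × 50% = $2,502. Owner owes $5,151 (running OOP $5,151). Insurer: $7,653 − $5,151 = $2,502.
Claim 2 ($10,181): deductible met; 50% of $10,181 = $5,090.50. Cost to owner: $5,090.50. OOP to date $10,241.50. Plan pays $10,181 − $5,090.50 = $5,090.50.
Claim 3 ($11,939): 50% coinsurance on $11,939 = $5,969.50. That would push OOP to $16,211, over the $12,150 cap, so owner pays $12,150 − $10,241.50 = $1,908.50. Plan pays $11,939 − $1,908.50 = $10,030.50.

$10,030.50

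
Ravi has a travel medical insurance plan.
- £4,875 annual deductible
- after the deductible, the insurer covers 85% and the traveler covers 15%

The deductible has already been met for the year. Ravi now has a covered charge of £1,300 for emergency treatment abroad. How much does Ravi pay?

£195

With the deductible met, the entire £1,300 is subject to coinsurance.
Traveler's 15% share of £1,300 is £195.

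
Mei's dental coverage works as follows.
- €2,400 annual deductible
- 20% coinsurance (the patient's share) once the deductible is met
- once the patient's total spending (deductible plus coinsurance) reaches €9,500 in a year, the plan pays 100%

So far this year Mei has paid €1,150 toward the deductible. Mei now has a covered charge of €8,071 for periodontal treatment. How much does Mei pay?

€2,614.20

Remaining deductible: €2,400 − €1,150 = €1,250.
After the €1,250 deductible portion, €8,071 − €1,250 = €6,821 is subject to coinsurance.
Patient's 20% share of €6,821 is €1,364.20.
That puts the patient's cost at €1,250 + €1,364.20 = €2,614.20 before any cap.
Year-to-date out-of-pocket becomes €1,150 + €2,614.20 = €3,764.20, still under the €9,500 maximum, so no cap applies.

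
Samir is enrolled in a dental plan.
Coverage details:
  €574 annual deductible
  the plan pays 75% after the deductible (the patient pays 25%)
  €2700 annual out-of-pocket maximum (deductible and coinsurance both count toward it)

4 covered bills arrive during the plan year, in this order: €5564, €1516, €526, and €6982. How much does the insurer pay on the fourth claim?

#1 (€5564): €574 to deductible, leaving €4990; coinsurance €4990 × 25% = €1247.50. Patient owes €1821.50 (running OOP €1821.50). Insurer: €5564 − €1821.50 = €3742.50.
#2 (€1516): deductible met; 25% of €1516 = €379. Patient pays €379; OOP now €2200.50. Plan pays €1516 − €379 = €1137.
#3 (€526): deductible met; 25% of €526 = €131.50. Patient owes €131.50 (running OOP €2332). Insurer: €526 − €131.50 = €394.50.
#4 (€6982): 25% coinsurance on €6982 = €1745.50. OOP would hit €4077.50 > €2700, so the cap limits the patient to €2700 − €2332 = €368. Insurer: €6982 − €368 = €6614.

€6614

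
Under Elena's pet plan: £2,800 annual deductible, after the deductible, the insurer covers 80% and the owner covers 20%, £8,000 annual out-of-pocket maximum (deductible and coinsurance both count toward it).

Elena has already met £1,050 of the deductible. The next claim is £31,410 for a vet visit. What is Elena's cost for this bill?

£6,950

£1,050 of the £2,800 deductible is already met, leaving £1,750.
The remaining £29,660 (= £31,410 − £1,750) moves to coinsurance.
Coinsurance: £29,660 × 20% = £5,932.
That puts the owner's cost at £1,750 + £5,932 = £7,682 before any cap.
That would bring total out-of-pocket to £8,732, past the £8,000 cap. The owner is capped at £8,000 − £1,050 = £6,950 on this claim.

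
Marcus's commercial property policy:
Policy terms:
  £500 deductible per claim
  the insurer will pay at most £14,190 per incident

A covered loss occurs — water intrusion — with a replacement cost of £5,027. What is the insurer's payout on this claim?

Subtract the deductible: £5,027 − £500 = £4,527.
£4,527 is within the £14,190 limit, so the insurer pays £4,527.

£4,527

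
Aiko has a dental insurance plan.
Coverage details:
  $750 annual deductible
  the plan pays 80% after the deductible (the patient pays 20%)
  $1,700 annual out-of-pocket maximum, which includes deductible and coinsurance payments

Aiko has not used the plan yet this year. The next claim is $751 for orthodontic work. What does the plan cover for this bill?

$0.80

Deductible not yet touched, so the first $750 of the bill goes to the deductible.
After the $750 deductible portion, $751 − $750 = $1 is subject to coinsurance.
Patient's 20% share of $1 is $0.20.
So the patient owes $750 + $0.20 = $750.20 before any cap.
Year-to-date out-of-pocket becomes $0 + $750.20 = $750.20, still under the $1,700 maximum, so no cap applies.
The plan picks up $751 − $750.20 = $0.80.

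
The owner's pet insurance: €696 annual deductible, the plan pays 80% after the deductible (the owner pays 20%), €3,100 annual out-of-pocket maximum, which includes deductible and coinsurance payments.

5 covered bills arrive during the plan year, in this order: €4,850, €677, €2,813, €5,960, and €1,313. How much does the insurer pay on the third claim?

#1 (€4,850): €696 to deductible, leaving €4,154; owner's 20% is €830.80. Owner pays €1,526.80; OOP now €1,526.80. Plan pays €4,850 − €1,526.80 = €3,323.20.
#2 (€677): deductible already satisfied, so owner's share is 20% × €677 = €135.40. Cost to owner: €135.40. OOP to date €1,662.20. Plan pays €677 − €135.40 = €541.60.
#3 (€2,813): deductible already satisfied, so owner's share is 20% × €2,813 = €562.60. Cost to owner: €562.60. OOP to date €2,224.80. Plan pays €2,813 − €562.60 = €2,250.40.

€2,250.40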